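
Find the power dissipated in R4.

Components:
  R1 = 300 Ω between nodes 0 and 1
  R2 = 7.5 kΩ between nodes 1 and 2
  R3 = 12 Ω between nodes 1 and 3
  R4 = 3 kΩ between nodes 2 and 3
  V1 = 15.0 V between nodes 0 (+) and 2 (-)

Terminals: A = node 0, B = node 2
Nodal analysis, taking node 2 as the 0 V reference.
Source V1 fixes V_0 = 15 V.
KCL at each unknown node (sum of currents leaving = 0; resistances in Ω):
  Node 1: (V_1 - 15)/300 + (V_1 - 0)/7500 + (V_1 - V_3)/12 = 0
  Node 3: (V_3 - V_1)/12 + (V_3 - 0)/3000 = 0
Collecting terms (coefficients in siemens):
  0.0868·V_1 - 0.08333·V_3 = 0.05
  0.08367·V_3 - 0.08333·V_1 = 0
Determinant D = (0.0868)(0.08367) - (-0.08333)(-0.08333) = 0.0003178
V_1 = [(0.05)(0.08367) - (-0.08333)(0)]/D = 13.16 V
V_3 = [(0.0868)(0) - (0.05)(-0.08333)]/D = 13.11 V
I_R4 = (V_2 - V_3)/R4 = (0 - 13.11)/3000 = -0.00437 A
P_R4 = I_R4² × R4 = (-0.00437)² × 3000 = 0.05729 W

Final answer: 0.05729 W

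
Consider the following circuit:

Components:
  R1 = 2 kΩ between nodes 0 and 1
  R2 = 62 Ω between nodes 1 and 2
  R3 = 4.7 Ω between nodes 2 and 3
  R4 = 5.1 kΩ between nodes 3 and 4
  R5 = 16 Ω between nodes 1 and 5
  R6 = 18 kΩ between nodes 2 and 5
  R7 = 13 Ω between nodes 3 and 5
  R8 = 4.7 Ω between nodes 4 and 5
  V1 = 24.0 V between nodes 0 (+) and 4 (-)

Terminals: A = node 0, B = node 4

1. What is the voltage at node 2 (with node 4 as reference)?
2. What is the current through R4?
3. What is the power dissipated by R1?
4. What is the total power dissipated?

Nodal analysis, taking node 4 as the 0 V reference.
Source V1 fixes V_0 = 24 V.
KCL at each unknown node (sum of currents leaving = 0; resistances in Ω):
  Node 1: (V_1 - 24)/2000 + (V_1 - V_2)/62 + (V_1 - V_5)/16 = 0
  Node 2: (V_2 - V_1)/62 + (V_2 - V_3)/4.7 + (V_2 - V_5)/18000 = 0
  Node 3: (V_3 - V_2)/4.7 + (V_3 - 0)/5100 + (V_3 - V_5)/13 = 0
  Node 5: (V_5 - V_1)/16 + (V_5 - V_2)/18000 + (V_5 - V_3)/13 + (V_5 - 0)/4.7 = 0
Collecting terms (coefficients in siemens):
  0.07913·V_1 - 0.01613·V_2 - 0.0625·V_5 = 0.012
  0.229·V_2 - 0.01613·V_1 - 0.2128·V_3 - 0.00005556·V_5 = 0
  0.2899·V_3 - 0.2128·V_2 - 0.07692·V_5 = 0
  0.3522·V_5 - 0.0625·V_1 - 0.00005556·V_2 - 0.07692·V_3 = 0
Solving these 4 simultaneous equations (Gaussian elimination) gives:
  V_1 = 0.2143 V, V_2 = 0.09082 V, V_3 = 0.08147 V, V_5 = 0.05582 V
Part 1:
  Read off the nodal solution: V_2 = 0.09082 V
Part 2:
  I_R4 = (V_3 - V_4)/R4 = (0.08147 - 0)/5100 = 0.00001597 A
  Magnitude: I_R4 = 0.00001597 A
Part 3:
  I_R1 = (V_0 - V_1)/R1 = (24 - 0.2143)/2000 = 0.01189 A
  P_R1 = I_R1² × R1 = (0.01189)² × 2000 = 0.2829 W
Part 4:
  Power in each resistor, P = (ΔV)²/R:
    P_R1 = (24 - 0.2143)²/2000 = 0.2829 W
    P_R2 = (0.2143 - 0.09082)²/62 = 0.0002457 W
    P_R3 = (0.09082 - 0.08147)²/4.7 = 0.00001859 W
    P_R4 = (0.08147 - 0)²/5100 = 0.000001301 W
    P_R5 = (0.2143 - 0.05582)²/16 = 0.001569 W
    P_R6 = (0.09082 - 0.05582)²/18000 = 0.00000006804 W
    P_R7 = (0.08147 - 0.05582)²/13 = 0.0000506 W
    P_R8 = (0 - 0.05582)²/4.7 = 0.000663 W
  P_total = P_R1 + P_R2 + P_R3 + P_R4 + P_R5 + P_R6 + P_R7 + P_R8 = 0.2854 W

Final answers:
1. V_2 = 0.09082 V
2. I_R4 = 1.597e-05 A
3. P_R1 = 0.2829 W
4. P_total = 0.2854 W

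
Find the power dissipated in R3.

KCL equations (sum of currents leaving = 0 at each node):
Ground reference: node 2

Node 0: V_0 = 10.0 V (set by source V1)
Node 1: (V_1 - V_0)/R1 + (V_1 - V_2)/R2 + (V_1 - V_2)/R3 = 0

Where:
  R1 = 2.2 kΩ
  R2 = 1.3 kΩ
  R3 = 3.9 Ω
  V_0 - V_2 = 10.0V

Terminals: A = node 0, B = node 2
Nodal analysis, taking node 2 as the 0 V reference.
Source V1 fixes V_0 = 10 V.
KCL at each unknown node (sum of currents leaving = 0; resistances in Ω):
  Node 1: (V_1 - 10)/2200 + (V_1 - 0)/1300 + (V_1 - 0)/3.9 = 0
Collecting terms: 0.2576 × V_1 = 0.004545  =>  V_1 = 0.01764 V
I_R3 = (V_1 - V_2)/R3 = (0.01764 - 0)/3.9 = 0.004524 A
P_R3 = I_R3² × R3 = (0.004524)² × 3.9 = 0.00007981 W

Final answer: 7.981e-05 W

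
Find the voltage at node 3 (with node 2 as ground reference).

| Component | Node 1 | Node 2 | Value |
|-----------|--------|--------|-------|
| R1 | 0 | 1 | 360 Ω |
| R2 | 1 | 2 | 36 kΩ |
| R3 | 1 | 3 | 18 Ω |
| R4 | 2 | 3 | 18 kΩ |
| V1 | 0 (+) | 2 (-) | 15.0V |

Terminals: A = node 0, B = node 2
Nodal analysis, taking node 2 as the 0 V reference.
Source V1 fixes V_0 = 15 V.
KCL at each unknown node (sum of currents leaving = 0; resistances in Ω):
  Node 1: (V_1 - 15)/360 + (V_1 - 0)/36000 + (V_1 - V_3)/18 = 0
  Node 3: (V_3 - V_1)/18 + (V_3 - 0)/18000 = 0
Collecting terms (coefficients in siemens):
  0.05836·V_1 - 0.05556·V_3 = 0.04167
  0.05561·V_3 - 0.05556·V_1 = 0
Determinant D = (0.05836)(0.05561) - (-0.05556)(-0.05556) = 0.0001591
V_1 = [(0.04167)(0.05561) - (-0.05556)(0)]/D = 14.56 V
V_3 = [(0.05836)(0) - (0.04167)(-0.05556)]/D = 14.55 V
The requested potential is V_3 = 14.55 V.

Final answer: V_3 = 14.55 V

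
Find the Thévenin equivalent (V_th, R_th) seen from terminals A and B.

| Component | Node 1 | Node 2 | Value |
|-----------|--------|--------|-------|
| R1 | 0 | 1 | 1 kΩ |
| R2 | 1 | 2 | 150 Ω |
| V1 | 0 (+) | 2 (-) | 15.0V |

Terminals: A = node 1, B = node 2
Step 1 — V_th is the open-circuit voltage V_A - V_B (nothing connected across the terminals).
Nodal analysis, taking node 2 as the 0 V reference.
Source V1 fixes V_0 = 15 V.
KCL at each unknown node (sum of currents leaving = 0; resistances in Ω):
  Node 1: (V_1 - 15)/1000 + (V_1 - 0)/150 = 0
Collecting terms: 0.007667 × V_1 = 0.015  =>  V_1 = 1.957 V
V_th = V_1 - V_2 = 1.957 - 0 = 1.957 V
Step 2 — R_th: zero the source — replace V1 by a short circuit (node 2 merges into node 0) — and find the resistance seen between A (node 1) and B (node 0).
Reduce the network between node 1 (A) and node 0 (B) by series/parallel combination:
  Rp1 = R1 ‖ R2 (parallel, both between nodes 0 and 1) = 1/(1/1000 + 1/150) = 130.4 Ω
R_th = 130.4 Ω

Final answer: V_th = 1.957 V, R_th = 130.4 Ω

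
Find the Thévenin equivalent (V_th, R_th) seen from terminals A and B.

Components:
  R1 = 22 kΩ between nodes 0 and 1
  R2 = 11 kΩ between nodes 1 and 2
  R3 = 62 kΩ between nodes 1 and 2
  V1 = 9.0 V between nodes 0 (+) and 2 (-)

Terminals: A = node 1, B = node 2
Step 1 — V_th is the open-circuit voltage V_A - V_B (nothing connected across the terminals).
Nodal analysis, taking node 2 as the 0 V reference.
Source V1 fixes V_0 = 9 V.
KCL at each unknown node (sum of currents leaving = 0; resistances in Ω):
  Node 1: (V_1 - 9)/22000 + (V_1 - 0)/11000 + (V_1 - 0)/62000 = 0
Collecting terms: 0.0001525 × V_1 = 0.0004091  =>  V_1 = 2.683 V
V_th = V_1 - V_2 = 2.683 - 0 = 2.683 V
Step 2 — R_th: zero the source — replace V1 by a short circuit (node 2 merges into node 0) — and find the resistance seen between A (node 1) and B (node 0).
Reduce the network between node 1 (A) and node 0 (B) by series/parallel combination:
  Rp1 = R1 ‖ R2 ‖ R3 (parallel, all between nodes 0 and 1) = 1/(1/22000 + 1/11000 + 1/62000) = 6558 Ω
R_th = 6.558 kΩ

Final answer: V_th = 2.683 V, R_th = 6.558 kΩ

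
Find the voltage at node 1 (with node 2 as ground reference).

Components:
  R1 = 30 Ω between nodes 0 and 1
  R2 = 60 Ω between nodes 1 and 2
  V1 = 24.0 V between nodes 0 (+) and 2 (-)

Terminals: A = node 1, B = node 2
Nodal analysis, taking node 2 as the 0 V reference.
Source V1 fixes V_0 = 24 V.
KCL at each unknown node (sum of currents leaving = 0; resistances in Ω):
  Node 1: (V_1 - 24)/30 + (V_1 - 0)/60 = 0
Collecting terms: 0.05 × V_1 = 0.8  =>  V_1 = 16 V
The requested potential is V_1 = 16 V.

Final answer: V_1 = 16 V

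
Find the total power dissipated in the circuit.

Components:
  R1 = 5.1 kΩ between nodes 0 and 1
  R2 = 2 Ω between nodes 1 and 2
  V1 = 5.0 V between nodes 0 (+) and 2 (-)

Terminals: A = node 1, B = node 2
Nodal analysis, taking node 2 as the 0 V reference.
Source V1 fixes V_0 = 5 V.
KCL at each unknown node (sum of currents leaving = 0; resistances in Ω):
  Node 1: (V_1 - 5)/5100 + (V_1 - 0)/2 = 0
Collecting terms: 0.5002 × V_1 = 0.0009804  =>  V_1 = 0.00196 V
Power in each resistor, P = (ΔV)²/R:
  P_R1 = (5 - 0.00196)²/5100 = 0.004898 W
  P_R2 = (0.00196 - 0)²/2 = 0.000001921 W
P_total = P_R1 + P_R2 = 0.0049 W

Final answer: 0.0049 W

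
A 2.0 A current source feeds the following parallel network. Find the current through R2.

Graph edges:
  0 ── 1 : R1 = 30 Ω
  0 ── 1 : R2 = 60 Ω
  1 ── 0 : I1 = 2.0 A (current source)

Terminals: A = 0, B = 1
All resistors sit directly between nodes 0 and 1, so they are in parallel and share one voltage V; the full source current 2 A splits among them.
1/R_par = 1/30 + 1/60 = 0.05 S  =>  R_par = 20 Ω
V = I × R_par = 2 × 20 = 40 V
I_R2 = V/R2 = 40/60 = 0.6667 A

Final answer: 0.6667 A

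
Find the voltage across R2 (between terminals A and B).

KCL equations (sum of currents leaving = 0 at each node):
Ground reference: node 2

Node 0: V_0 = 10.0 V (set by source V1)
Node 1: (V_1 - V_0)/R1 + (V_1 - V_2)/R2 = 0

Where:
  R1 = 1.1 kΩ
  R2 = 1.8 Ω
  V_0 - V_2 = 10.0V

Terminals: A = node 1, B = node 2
R1 and R2 are in series across V1 (node 0 → node 1 → node 2), and the output A–B is taken across R2, so this is a voltage divider.
Series current: I = V1/(R1 + R2) = 10/(1100 + 1.8) = 10/1102 = 0.009076 A
V_R2 = I × R2 = V1 × R2/(R1 + R2) = 10 × 1.8/1102 = 0.01634 V

Final answer: 0.01634 V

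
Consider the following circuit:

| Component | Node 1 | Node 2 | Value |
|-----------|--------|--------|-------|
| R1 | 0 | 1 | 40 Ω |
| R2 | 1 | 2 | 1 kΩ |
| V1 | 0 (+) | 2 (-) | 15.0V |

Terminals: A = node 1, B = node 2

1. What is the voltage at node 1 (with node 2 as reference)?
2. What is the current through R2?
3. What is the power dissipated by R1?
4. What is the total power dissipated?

Nodal analysis, taking node 2 as the 0 V reference.
Source V1 fixes V_0 = 15 V.
KCL at each unknown node (sum of currents leaving = 0; resistances in Ω):
  Node 1: (V_1 - 15)/40 + (V_1 - 0)/1000 = 0
Collecting terms: 0.026 × V_1 = 0.375  =>  V_1 = 14.42 V
Part 1:
  Read off the nodal solution: V_1 = 14.42 V
Part 2:
  I_R2 = (V_1 - V_2)/R2 = (14.42 - 0)/1000 = 0.01442 A
  Magnitude: I_R2 = 0.01442 A
Part 3:
  I_R1 = (V_0 - V_1)/R1 = (15 - 14.42)/40 = 0.01442 A
  P_R1 = I_R1² × R1 = (0.01442)² × 40 = 0.008321 W
Part 4:
  Power in each resistor, P = (ΔV)²/R:
    P_R1 = (15 - 14.42)²/40 = 0.008321 W
    P_R2 = (14.42 - 0)²/1000 = 0.208 W
  P_total = P_R1 + P_R2 = 0.2163 W

Final answers:
1. V_1 = 14.42 V
2. I_R2 = 0.01442 A
3. P_R1 = 0.008321 W
4. P_total = 0.2163 W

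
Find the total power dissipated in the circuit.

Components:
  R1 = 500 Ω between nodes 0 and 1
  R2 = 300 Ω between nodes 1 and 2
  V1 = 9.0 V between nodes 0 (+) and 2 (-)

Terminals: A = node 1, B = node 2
Nodal analysis, taking node 2 as the 0 V reference.
Source V1 fixes V_0 = 9 V.
KCL at each unknown node (sum of currents leaving = 0; resistances in Ω):
  Node 1: (V_1 - 9)/500 + (V_1 - 0)/300 = 0
Collecting terms: 0.005333 × V_1 = 0.018  =>  V_1 = 3.375 V
Power in each resistor, P = (ΔV)²/R:
  P_R1 = (9 - 3.375)²/500 = 0.06328 W
  P_R2 = (3.375 - 0)²/300 = 0.03797 W
P_total = P_R1 + P_R2 = 0.1013 W

Final answer: 0.1013 W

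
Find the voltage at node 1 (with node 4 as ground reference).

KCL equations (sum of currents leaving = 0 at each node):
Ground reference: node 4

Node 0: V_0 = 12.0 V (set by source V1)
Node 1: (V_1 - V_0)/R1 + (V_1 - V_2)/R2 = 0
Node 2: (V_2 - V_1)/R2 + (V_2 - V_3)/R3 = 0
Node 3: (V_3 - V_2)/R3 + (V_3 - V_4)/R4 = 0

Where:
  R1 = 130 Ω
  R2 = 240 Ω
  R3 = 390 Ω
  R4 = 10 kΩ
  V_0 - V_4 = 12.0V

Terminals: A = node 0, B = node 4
Nodal analysis, taking node 4 as the 0 V reference.
Source V1 fixes V_0 = 12 V.
KCL at each unknown node (sum of currents leaving = 0; resistances in Ω):
  Node 1: (V_1 - 12)/130 + (V_1 - V_2)/240 = 0
  Node 2: (V_2 - V_1)/240 + (V_2 - V_3)/390 = 0
  Node 3: (V_3 - V_2)/390 + (V_3 - 0)/10000 = 0
Collecting terms (coefficients in siemens):
  0.01186·V_1 - 0.004167·V_2 = 0.09231
  0.006731·V_2 - 0.004167·V_1 - 0.002564·V_3 = 0
  0.002664·V_3 - 0.002564·V_2 = 0
Solving these 3 simultaneous equations (Gaussian elimination) gives:
  V_1 = 11.86 V, V_2 = 11.59 V, V_3 = 11.15 V
The requested potential is V_1 = 11.86 V.

Final answer: V_1 = 11.86 V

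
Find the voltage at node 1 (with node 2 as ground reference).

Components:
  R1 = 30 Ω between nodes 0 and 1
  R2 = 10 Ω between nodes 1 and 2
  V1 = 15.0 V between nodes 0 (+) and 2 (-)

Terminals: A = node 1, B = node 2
Nodal analysis, taking node 2 as the 0 V reference.
Source V1 fixes V_0 = 15 V.
KCL at each unknown node (sum of currents leaving = 0; resistances in Ω):
  Node 1: (V_1 - 15)/30 + (V_1 - 0)/10 = 0
Collecting terms: 0.1333 × V_1 = 0.5  =>  V_1 = 3.75 V
The requested potential is V_1 = 3.75 V.

Final answer: V_1 = 3.75 V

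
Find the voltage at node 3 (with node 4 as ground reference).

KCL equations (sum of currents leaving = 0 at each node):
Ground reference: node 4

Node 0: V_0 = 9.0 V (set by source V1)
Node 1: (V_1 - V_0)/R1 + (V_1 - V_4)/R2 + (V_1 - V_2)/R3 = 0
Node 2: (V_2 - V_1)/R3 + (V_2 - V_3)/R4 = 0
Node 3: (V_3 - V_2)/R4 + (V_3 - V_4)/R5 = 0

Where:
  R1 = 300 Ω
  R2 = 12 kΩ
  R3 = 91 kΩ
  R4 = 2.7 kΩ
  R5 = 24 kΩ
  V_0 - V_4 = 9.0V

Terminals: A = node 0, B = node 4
Nodal analysis, taking node 4 as the 0 V reference.
Source V1 fixes V_0 = 9 V.
KCL at each unknown node (sum of currents leaving = 0; resistances in Ω):
  Node 1: (V_1 - 9)/300 + (V_1 - 0)/12000 + (V_1 - V_2)/91000 = 0
  Node 2: (V_2 - V_1)/91000 + (V_2 - V_3)/2700 = 0
  Node 3: (V_3 - V_2)/2700 + (V_3 - 0)/24000 = 0
Collecting terms (coefficients in siemens):
  0.003428·V_1 - 0.00001099·V_2 = 0.03
  0.0003814·V_2 - 0.00001099·V_1 - 0.0003704·V_3 = 0
  0.000412·V_3 - 0.0003704·V_2 = 0
Solving these 3 simultaneous equations (Gaussian elimination) gives:
  V_1 = 8.759 V, V_2 = 1.987 V, V_3 = 1.786 V
The requested potential is V_3 = 1.786 V.

Final answer: V_3 = 1.786 V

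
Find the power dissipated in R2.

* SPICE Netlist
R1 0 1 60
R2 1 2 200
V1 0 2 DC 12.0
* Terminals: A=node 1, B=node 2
Nodal analysis, taking node 2 as the 0 V reference.
Source V1 fixes V_0 = 12 V.
KCL at each unknown node (sum of currents leaving = 0; resistances in Ω):
  Node 1: (V_1 - 12)/60 + (V_1 - 0)/200 = 0
Collecting terms: 0.02167 × V_1 = 0.2  =>  V_1 = 9.231 V
I_R2 = (V_1 - V_2)/R2 = (9.231 - 0)/200 = 0.04615 A
P_R2 = I_R2² × R2 = (0.04615)² × 200 = 0.426 W

Final answer: 0.426 W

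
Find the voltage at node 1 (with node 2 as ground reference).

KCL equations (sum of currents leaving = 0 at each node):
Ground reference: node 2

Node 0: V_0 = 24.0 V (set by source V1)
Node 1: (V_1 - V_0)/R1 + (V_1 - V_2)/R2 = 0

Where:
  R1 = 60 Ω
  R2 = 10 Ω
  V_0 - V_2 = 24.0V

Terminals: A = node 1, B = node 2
Nodal analysis, taking node 2 as the 0 V reference.
Source V1 fixes V_0 = 24 V.
KCL at each unknown node (sum of currents leaving = 0; resistances in Ω):
  Node 1: (V_1 - 24)/60 + (V_1 - 0)/10 = 0
Collecting terms: 0.1167 × V_1 = 0.4  =>  V_1 = 3.429 V
The requested potential is V_1 = 3.429 V.

Final answer: V_1 = 3.429 V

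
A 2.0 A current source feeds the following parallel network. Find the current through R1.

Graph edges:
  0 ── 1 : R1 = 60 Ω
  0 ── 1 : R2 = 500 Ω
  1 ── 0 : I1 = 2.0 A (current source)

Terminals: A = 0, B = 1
All resistors sit directly between nodes 0 and 1, so they are in parallel and share one voltage V; the full source current 2 A splits among them.
1/R_par = 1/60 + 1/500 = 0.01867 S  =>  R_par = 53.57 Ω
V = I × R_par = 2 × 53.57 = 107.1 V
I_R1 = V/R1 = 107.1/60 = 1.786 A

Final answer: 1.786 A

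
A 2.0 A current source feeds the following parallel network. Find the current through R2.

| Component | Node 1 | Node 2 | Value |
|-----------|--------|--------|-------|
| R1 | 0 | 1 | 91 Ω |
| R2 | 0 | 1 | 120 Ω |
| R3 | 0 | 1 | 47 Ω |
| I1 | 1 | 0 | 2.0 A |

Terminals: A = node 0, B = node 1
All resistors sit directly between nodes 0 and 1, so they are in parallel and share one voltage V; the full source current 2 A splits among them.
1/R_par = 1/91 + 1/120 + 1/47 = 0.0406 S  =>  R_par = 24.63 Ω
V = I × R_par = 2 × 24.63 = 49.26 V
I_R2 = V/R2 = 49.26/120 = 0.4105 A

Final answer: 0.4105 A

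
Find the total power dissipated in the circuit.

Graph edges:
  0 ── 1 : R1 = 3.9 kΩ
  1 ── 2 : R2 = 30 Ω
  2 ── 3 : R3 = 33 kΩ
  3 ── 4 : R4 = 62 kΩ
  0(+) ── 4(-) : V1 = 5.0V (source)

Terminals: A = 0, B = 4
Nodal analysis, taking node 4 as the 0 V reference.
Source V1 fixes V_0 = 5 V.
KCL at each unknown node (sum of currents leaving = 0; resistances in Ω):
  Node 1: (V_1 - 5)/3900 + (V_1 - V_2)/30 = 0
  Node 2: (V_2 - V_1)/30 + (V_2 - V_3)/33000 = 0
  Node 3: (V_3 - V_2)/33000 + (V_3 - 0)/62000 = 0
Collecting terms (coefficients in siemens):
  0.03359·V_1 - 0.03333·V_2 = 0.001282
  0.03336·V_2 - 0.03333·V_1 - 0.0000303·V_3 = 0
  0.00004643·V_3 - 0.0000303·V_2 = 0
Solving these 3 simultaneous equations (Gaussian elimination) gives:
  V_1 = 4.803 V, V_2 = 4.801 V, V_3 = 3.134 V
Power in each resistor, P = (ΔV)²/R:
  P_R1 = (5 - 4.803)²/3900 = 0.000009962 W
  P_R2 = (4.803 - 4.801)²/30 = 0.00000007663 W
  P_R3 = (4.801 - 3.134)²/33000 = 0.00008429 W
  P_R4 = (3.134 - 0)²/62000 = 0.0001584 W
P_total = P_R1 + P_R2 + P_R3 + P_R4 = 0.0002527 W

Final answer: 0.0002527 W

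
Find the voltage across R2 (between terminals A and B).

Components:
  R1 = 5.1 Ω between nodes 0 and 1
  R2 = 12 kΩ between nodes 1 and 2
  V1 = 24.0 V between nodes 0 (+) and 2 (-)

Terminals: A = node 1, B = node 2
R1 and R2 are in series across V1 (node 0 → node 1 → node 2), and the output A–B is taken across R2, so this is a voltage divider.
Series current: I = V1/(R1 + R2) = 24/(5.1 + 12000) = 24/12010 = 0.001999 A
V_R2 = I × R2 = V1 × R2/(R1 + R2) = 24 × 12000/12010 = 23.99 V

Final answer: 23.99 V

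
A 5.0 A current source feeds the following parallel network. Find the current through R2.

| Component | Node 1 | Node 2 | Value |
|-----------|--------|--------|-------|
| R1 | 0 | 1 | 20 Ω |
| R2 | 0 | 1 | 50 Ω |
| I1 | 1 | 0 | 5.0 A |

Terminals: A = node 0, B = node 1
All resistors sit directly between nodes 0 and 1, so they are in parallel and share one voltage V; the full source current 5 A splits among them.
1/R_par = 1/20 + 1/50 = 0.07 S  =>  R_par = 14.29 Ω
V = I × R_par = 5 × 14.29 = 71.43 V
I_R2 = V/R2 = 71.43/50 = 1.429 A

Final answer: 1.429 A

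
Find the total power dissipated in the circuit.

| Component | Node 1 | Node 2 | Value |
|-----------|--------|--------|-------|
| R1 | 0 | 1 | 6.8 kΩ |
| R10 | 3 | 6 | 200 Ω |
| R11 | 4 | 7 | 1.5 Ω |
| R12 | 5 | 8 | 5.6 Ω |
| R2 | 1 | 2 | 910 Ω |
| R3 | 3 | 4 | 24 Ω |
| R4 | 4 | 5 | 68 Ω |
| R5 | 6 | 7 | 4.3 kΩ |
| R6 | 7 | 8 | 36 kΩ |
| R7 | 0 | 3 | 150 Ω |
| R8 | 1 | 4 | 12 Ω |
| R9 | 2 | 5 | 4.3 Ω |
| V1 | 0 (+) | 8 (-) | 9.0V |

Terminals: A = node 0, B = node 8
Nodal analysis, taking node 8 as the 0 V reference.
Source V1 fixes V_0 = 9 V.
KCL at each unknown node (sum of currents leaving = 0; resistances in Ω):
  Node 1: (V_1 - 9)/6800 + (V_1 - V_2)/910 + (V_1 - V_4)/12 = 0
  Node 2: (V_2 - V_1)/910 + (V_2 - V_5)/4.3 = 0
  Node 3: (V_3 - V_4)/24 + (V_3 - 9)/150 + (V_3 - V_6)/200 = 0
  Node 4: (V_4 - V_3)/24 + (V_4 - V_5)/68 + (V_4 - V_1)/12 + (V_4 - V_7)/1.5 = 0
  Node 5: (V_5 - V_4)/68 + (V_5 - V_2)/4.3 + (V_5 - 0)/5.6 = 0
  Node 6: (V_6 - V_7)/4300 + (V_6 - V_3)/200 = 0
  Node 7: (V_7 - V_6)/4300 + (V_7 - 0)/36000 + (V_7 - V_4)/1.5 = 0
Collecting terms (coefficients in siemens):
  0.08458·V_1 - 0.001099·V_2 - 0.08333·V_4 = 0.001324
  0.2337·V_2 - 0.001099·V_1 - 0.2326·V_5 = 0
  0.05333·V_3 - 0.04167·V_4 - 0.005·V_6 = 0.06
  0.8064·V_4 - 0.08333·V_1 - 0.04167·V_3 - 0.01471·V_5 - 0.6667·V_7 = 0
  0.4258·V_5 - 0.2326·V_2 - 0.01471·V_4 = 0
  0.005233·V_6 - 0.005·V_3 - 0.0002326·V_7 = 0
  0.6669·V_7 - 0.6667·V_4 - 0.0002326·V_6 = 0
Solving these 7 simultaneous equations (Gaussian elimination) gives:
  V_1 = 2.578 V, V_2 = 0.2222 V, V_3 = 3.477 V, V_4 = 2.598 V
  V_5 = 0.2111 V, V_6 = 3.438 V, V_7 = 2.598 V
Power in each resistor, P = (ΔV)²/R:
  P_R1 = (9 - 2.578)²/6800 = 0.006064 W
  P_R2 = (2.578 - 0.2222)²/910 = 0.0061 W
  P_R3 = (3.477 - 2.598)²/24 = 0.03219 W
  P_R4 = (2.598 - 0.2111)²/68 = 0.08379 W
  P_R5 = (3.438 - 2.598)²/4300 = 0.000164 W
  P_R6 = (2.598 - 0)²/36000 = 0.0001875 W
  P_R7 = (9 - 3.477)²/150 = 0.2034 W
  P_R8 = (2.578 - 2.598)²/12 = 0.00003246 W
  P_R9 = (0.2222 - 0.2111)²/4.3 = 0.00002883 W
  P_R10 = (3.477 - 3.438)²/200 = 0.000007628 W
  P_R11 = (2.598 - 2.598)²/1.5 = 0.00000002274 W
  P_R12 = (0.2111 - 0)²/5.6 = 0.007956 W
P_total = P_R1 + P_R2 + P_R3 + P_R4 + P_R5 + P_R6 + P_R7 + P_R8 + P_R9 + P_R10 + P_R11 + P_R12 = 0.3399 W

Final answer: 0.3399 W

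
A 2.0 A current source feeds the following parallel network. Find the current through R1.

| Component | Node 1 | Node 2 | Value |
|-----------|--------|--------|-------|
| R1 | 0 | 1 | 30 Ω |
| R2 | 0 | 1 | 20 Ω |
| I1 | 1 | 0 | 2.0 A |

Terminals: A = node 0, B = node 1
All resistors sit directly between nodes 0 and 1, so they are in parallel and share one voltage V; the full source current 2 A splits among them.
1/R_par = 1/30 + 1/20 = 0.08333 S  =>  R_par = 12 Ω
V = I × R_par = 2 × 12 = 24 V
I_R1 = V/R1 = 24/30 = 0.8 A

Final answer: 0.8 A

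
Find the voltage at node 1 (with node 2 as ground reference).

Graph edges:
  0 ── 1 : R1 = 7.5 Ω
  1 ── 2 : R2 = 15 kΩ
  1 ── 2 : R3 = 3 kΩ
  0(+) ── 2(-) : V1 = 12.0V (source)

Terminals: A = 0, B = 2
Nodal analysis, taking node 2 as the 0 V reference.
Source V1 fixes V_0 = 12 V.
KCL at each unknown node (sum of currents leaving = 0; resistances in Ω):
  Node 1: (V_1 - 12)/7.5 + (V_1 - 0)/15000 + (V_1 - 0)/3000 = 0
Collecting terms: 0.1337 × V_1 = 1.6  =>  V_1 = 11.96 V
The requested potential is V_1 = 11.96 V.

Final answer: V_1 = 11.96 V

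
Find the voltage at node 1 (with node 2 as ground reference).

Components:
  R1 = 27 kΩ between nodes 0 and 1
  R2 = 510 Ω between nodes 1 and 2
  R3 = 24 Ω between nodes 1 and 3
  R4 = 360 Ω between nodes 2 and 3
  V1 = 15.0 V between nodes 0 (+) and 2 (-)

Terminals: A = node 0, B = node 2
Nodal analysis, taking node 2 as the 0 V reference.
Source V1 fixes V_0 = 15 V.
KCL at each unknown node (sum of currents leaving = 0; resistances in Ω):
  Node 1: (V_1 - 15)/27000 + (V_1 - 0)/510 + (V_1 - V_3)/24 = 0
  Node 3: (V_3 - V_1)/24 + (V_3 - 0)/360 = 0
Collecting terms (coefficients in siemens):
  0.04366·V_1 - 0.04167·V_3 = 0.0005556
  0.04444·V_3 - 0.04167·V_1 = 0
Determinant D = (0.04366)(0.04444) - (-0.04167)(-0.04167) = 0.0002045
V_1 = [(0.0005556)(0.04444) - (-0.04167)(0)]/D = 0.1207 V
V_3 = [(0.04366)(0) - (0.0005556)(-0.04167)]/D = 0.1132 V
The requested potential is V_1 = 0.1207 V.

Final answer: V_1 = 0.1207 V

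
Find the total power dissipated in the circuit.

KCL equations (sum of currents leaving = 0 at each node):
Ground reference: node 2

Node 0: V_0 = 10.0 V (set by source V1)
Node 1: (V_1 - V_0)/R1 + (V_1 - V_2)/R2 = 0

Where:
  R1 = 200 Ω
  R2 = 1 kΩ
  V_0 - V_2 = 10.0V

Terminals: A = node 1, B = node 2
Nodal analysis, taking node 2 as the 0 V reference.
Source V1 fixes V_0 = 10 V.
KCL at each unknown node (sum of currents leaving = 0; resistances in Ω):
  Node 1: (V_1 - 10)/200 + (V_1 - 0)/1000 = 0
Collecting terms: 0.006 × V_1 = 0.05  =>  V_1 = 8.333 V
Power in each resistor, P = (ΔV)²/R:
  P_R1 = (10 - 8.333)²/200 = 0.01389 W
  P_R2 = (8.333 - 0)²/1000 = 0.06944 W
P_total = P_R1 + P_R2 = 0.08333 W

Final answer: 0.08333 W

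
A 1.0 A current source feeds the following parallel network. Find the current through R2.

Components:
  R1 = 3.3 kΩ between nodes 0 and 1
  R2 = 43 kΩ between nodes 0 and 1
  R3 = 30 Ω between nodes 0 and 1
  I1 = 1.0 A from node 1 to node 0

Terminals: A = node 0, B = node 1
All resistors sit directly between nodes 0 and 1, so they are in parallel and share one voltage V; the full source current 1 A splits among them.
1/R_par = 1/3300 + 1/43000 + 1/30 = 0.03366 S  =>  R_par = 29.71 Ω
V = I × R_par = 1 × 29.71 = 29.71 V
I_R2 = V/R2 = 29.71/43000 = 0.0006909 A

Final answer: 0.0006909 A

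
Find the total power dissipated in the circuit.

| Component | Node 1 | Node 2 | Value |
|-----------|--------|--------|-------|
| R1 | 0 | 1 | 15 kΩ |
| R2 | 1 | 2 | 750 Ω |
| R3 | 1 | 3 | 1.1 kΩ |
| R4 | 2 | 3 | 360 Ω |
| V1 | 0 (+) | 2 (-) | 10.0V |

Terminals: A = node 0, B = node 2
Nodal analysis, taking node 2 as the 0 V reference.
Source V1 fixes V_0 = 10 V.
KCL at each unknown node (sum of currents leaving = 0; resistances in Ω):
  Node 1: (V_1 - 10)/15000 + (V_1 - 0)/750 + (V_1 - V_3)/1100 = 0
  Node 3: (V_3 - V_1)/1100 + (V_3 - 0)/360 = 0
Collecting terms (coefficients in siemens):
  0.002309·V_1 - 0.0009091·V_3 = 0.0006667
  0.003687·V_3 - 0.0009091·V_1 = 0
Determinant D = (0.002309)(0.003687) - (-0.0009091)(-0.0009091) = 0.000007687
V_1 = [(0.0006667)(0.003687) - (-0.0009091)(0)]/D = 0.3198 V
V_3 = [(0.002309)(0) - (0.0006667)(-0.0009091)]/D = 0.07884 V
Power in each resistor, P = (ΔV)²/R:
  P_R1 = (10 - 0.3198)²/15000 = 0.006247 W
  P_R2 = (0.3198 - 0)²/750 = 0.0001363 W
  P_R3 = (0.3198 - 0.07884)²/1100 = 0.00005276 W
  P_R4 = (0 - 0.07884)²/360 = 0.00001727 W
P_total = P_R1 + P_R2 + P_R3 + P_R4 = 0.006453 W

Final answer: 0.006453 W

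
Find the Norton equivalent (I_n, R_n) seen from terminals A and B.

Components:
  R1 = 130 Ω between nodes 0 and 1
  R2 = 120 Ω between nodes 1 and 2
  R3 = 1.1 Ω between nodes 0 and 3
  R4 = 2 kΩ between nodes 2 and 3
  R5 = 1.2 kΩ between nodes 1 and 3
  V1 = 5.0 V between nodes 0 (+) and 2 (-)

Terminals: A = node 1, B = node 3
Find the Thévenin equivalent first; then I_n = V_th/R_th and R_n = R_th.
Step 1 — V_th is the open-circuit voltage V_A - V_B (nothing connected across the terminals).
Nodal analysis, taking node 2 as the 0 V reference.
Source V1 fixes V_0 = 5 V.
KCL at each unknown node (sum of currents leaving = 0; resistances in Ω):
  Node 1: (V_1 - 5)/130 + (V_1 - 0)/120 + (V_1 - V_3)/1200 = 0
  Node 3: (V_3 - 5)/1.1 + (V_3 - 0)/2000 + (V_3 - V_1)/1200 = 0
Collecting terms (coefficients in siemens):
  0.01686·V_1 - 0.0008333·V_3 = 0.03846
  0.9104·V_3 - 0.0008333·V_1 = 4.545
Determinant D = (0.01686)(0.9104) - (-0.0008333)(-0.0008333) = 0.01535
V_1 = [(0.03846)(0.9104) - (-0.0008333)(4.545)]/D = 2.528 V
V_3 = [(0.01686)(4.545) - (0.03846)(-0.0008333)]/D = 4.995 V
V_th = V_1 - V_3 = 2.528 - 4.995 = -2.467 V
Step 2 — R_th: zero the source — replace V1 by a short circuit (node 2 merges into node 0) — and find the resistance seen between A (node 1) and B (node 3).
Reduce the network between node 1 (A) and node 3 (B) by series/parallel combination:
  Rp1 = R1 ‖ R2 (parallel, both between nodes 0 and 1) = 1/(1/130 + 1/120) = 62.4 Ω
  Rp2 = R3 ‖ R4 (parallel, both between nodes 0 and 3) = 1/(1/1.1 + 1/2000) = 1.099 Ω
  Rs1 = Rp1 + Rp2 (series, joined only at node 0) = 62.4 + 1.099 = 63.5 Ω
  Rp3 = R5 ‖ Rs1 (parallel, both between nodes 1 and 3) = 1/(1/1200 + 1/63.5) = 60.31 Ω
R_th = 60.31 Ω
I_n = V_th/R_th = -2.467/60.31 = -0.0409 A, and R_n = R_th = 60.31 Ω

Final answer: I_n = -0.0409 A, R_n = 60.31 Ω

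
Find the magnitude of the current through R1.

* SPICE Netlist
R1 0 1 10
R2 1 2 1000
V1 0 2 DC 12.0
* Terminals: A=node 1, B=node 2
Nodal analysis, taking node 2 as the 0 V reference.
Source V1 fixes V_0 = 12 V.
KCL at each unknown node (sum of currents leaving = 0; resistances in Ω):
  Node 1: (V_1 - 12)/10 + (V_1 - 0)/1000 = 0
Collecting terms: 0.101 × V_1 = 1.2  =>  V_1 = 11.88 V
I_R1 = (V_0 - V_1)/R1 = (12 - 11.88)/10 = 0.01188 A
|I_R1| = 0.01188 A

Final answer: |I_R1| = 0.01188 A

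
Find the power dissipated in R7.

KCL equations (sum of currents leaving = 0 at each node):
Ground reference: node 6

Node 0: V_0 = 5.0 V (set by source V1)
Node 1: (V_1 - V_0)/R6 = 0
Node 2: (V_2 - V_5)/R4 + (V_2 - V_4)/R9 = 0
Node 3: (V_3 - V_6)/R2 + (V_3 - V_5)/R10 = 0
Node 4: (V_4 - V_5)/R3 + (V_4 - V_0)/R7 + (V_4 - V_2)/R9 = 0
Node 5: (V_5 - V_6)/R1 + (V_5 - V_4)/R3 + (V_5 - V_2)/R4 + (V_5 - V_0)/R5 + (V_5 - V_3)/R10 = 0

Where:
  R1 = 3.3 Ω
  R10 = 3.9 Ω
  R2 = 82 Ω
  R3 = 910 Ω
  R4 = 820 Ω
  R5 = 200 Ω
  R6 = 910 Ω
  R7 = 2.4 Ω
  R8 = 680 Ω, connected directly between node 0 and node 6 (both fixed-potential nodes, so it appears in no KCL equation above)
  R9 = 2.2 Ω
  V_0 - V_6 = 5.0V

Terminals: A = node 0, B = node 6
Nodal analysis, taking node 6 as the 0 V reference.
Source V1 fixes V_0 = 5 V.
KCL at each unknown node (sum of currents leaving = 0; resistances in Ω):
  Node 1: (V_1 - 5)/910 = 0
  Node 2: (V_2 - V_5)/820 + (V_2 - V_4)/2.2 = 0
  Node 3: (V_3 - 0)/82 + (V_3 - V_5)/3.9 = 0
  Node 4: (V_4 - V_5)/910 + (V_4 - 5)/2.4 + (V_4 - V_2)/2.2 = 0
  Node 5: (V_5 - 0)/3.3 + (V_5 - V_4)/910 + (V_5 - V_2)/820 + (V_5 - 5)/200 + (V_5 - V_3)/3.9 = 0
Collecting terms (coefficients in siemens):
  0.001099·V_1 = 0.005495
  0.4558·V_2 - 0.4545·V_4 - 0.00122·V_5 = 0
  0.2686·V_3 - 0.2564·V_5 = 0
  0.8723·V_4 - 0.4545·V_2 - 0.001099·V_5 = 2.083
  0.5668·V_5 - 0.00122·V_2 - 0.2564·V_3 - 0.001099·V_4 = 0.025
Solving these 5 simultaneous equations (Gaussian elimination) gives:
  V_1 = 5 V, V_2 = 4.96 V, V_3 = 0.1083 V, V_4 = 4.973 V
  V_5 = 0.1134 V
I_R7 = (V_0 - V_4)/R7 = (5 - 4.973)/2.4 = 0.01125 A
P_R7 = I_R7² × R7 = (0.01125)² × 2.4 = 0.0003038 W

Final answer: 0.0003038 W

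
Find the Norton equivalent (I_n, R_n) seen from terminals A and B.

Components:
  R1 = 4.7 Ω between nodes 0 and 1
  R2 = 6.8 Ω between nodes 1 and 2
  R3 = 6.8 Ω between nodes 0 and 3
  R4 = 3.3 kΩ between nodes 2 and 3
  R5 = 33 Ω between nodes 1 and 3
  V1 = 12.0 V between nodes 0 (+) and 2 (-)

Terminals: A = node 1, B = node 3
Find the Thévenin equivalent first; then I_n = V_th/R_th and R_n = R_th.
Step 1 — V_th is the open-circuit voltage V_A - V_B (nothing connected across the terminals).
Nodal analysis, taking node 2 as the 0 V reference.
Source V1 fixes V_0 = 12 V.
KCL at each unknown node (sum of currents leaving = 0; resistances in Ω):
  Node 1: (V_1 - 12)/4.7 + (V_1 - 0)/6.8 + (V_1 - V_3)/33 = 0
  Node 3: (V_3 - 12)/6.8 + (V_3 - 0)/3300 + (V_3 - V_1)/33 = 0
Collecting terms (coefficients in siemens):
  0.3901·V_1 - 0.0303·V_3 = 2.553
  0.1777·V_3 - 0.0303·V_1 = 1.765
Determinant D = (0.3901)(0.1777) - (-0.0303)(-0.0303) = 0.06839
V_1 = [(2.553)(0.1777) - (-0.0303)(1.765)]/D = 7.414 V
V_3 = [(0.3901)(1.765) - (2.553)(-0.0303)]/D = 11.2 V
V_th = V_1 - V_3 = 7.414 - 11.2 = -3.783 V
Step 2 — R_th: zero the source — replace V1 by a short circuit (node 2 merges into node 0) — and find the resistance seen between A (node 1) and B (node 3).
Reduce the network between node 1 (A) and node 3 (B) by series/parallel combination:
  Rp1 = R1 ‖ R2 (parallel, both between nodes 0 and 1) = 1/(1/4.7 + 1/6.8) = 2.779 Ω
  Rp2 = R3 ‖ R4 (parallel, both between nodes 0 and 3) = 1/(1/6.8 + 1/3300) = 6.786 Ω
  Rs1 = Rp1 + Rp2 (series, joined only at node 0) = 2.779 + 6.786 = 9.565 Ω
  Rp3 = R5 ‖ Rs1 (parallel, both between nodes 1 and 3) = 1/(1/33 + 1/9.565) = 7.416 Ω
R_th = 7.416 Ω
I_n = V_th/R_th = -3.783/7.416 = -0.5102 A, and R_n = R_th = 7.416 Ω

Final answer: I_n = -0.5102 A, R_n = 7.416 Ω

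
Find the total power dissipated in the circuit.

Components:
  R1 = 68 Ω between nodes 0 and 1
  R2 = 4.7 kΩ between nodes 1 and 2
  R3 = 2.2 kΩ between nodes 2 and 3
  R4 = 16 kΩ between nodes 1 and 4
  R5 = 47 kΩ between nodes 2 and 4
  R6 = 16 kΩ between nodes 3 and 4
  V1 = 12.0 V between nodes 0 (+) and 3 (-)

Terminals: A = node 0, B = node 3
Nodal analysis, taking node 3 as the 0 V reference.
Source V1 fixes V_0 = 12 V.
KCL at each unknown node (sum of currents leaving = 0; resistances in Ω):
  Node 1: (V_1 - 12)/68 + (V_1 - V_2)/4700 + (V_1 - V_4)/16000 = 0
  Node 2: (V_2 - V_1)/4700 + (V_2 - 0)/2200 + (V_2 - V_4)/47000 = 0
  Node 4: (V_4 - V_1)/16000 + (V_4 - V_2)/47000 + (V_4 - 0)/16000 = 0
Collecting terms (coefficients in siemens):
  0.01498·V_1 - 0.0002128·V_2 - 0.0000625·V_4 = 0.1765
  0.0006886·V_2 - 0.0002128·V_1 - 0.00002128·V_4 = 0
  0.0001463·V_4 - 0.0000625·V_1 - 0.00002128·V_2 = 0
Solving these 3 simultaneous equations (Gaussian elimination) gives:
  V_1 = 11.86 V, V_2 = 3.838 V, V_4 = 5.625 V
Power in each resistor, P = (ΔV)²/R:
  P_R1 = (12 - 11.86)²/68 = 0.0002987 W
  P_R2 = (11.86 - 3.838)²/4700 = 0.01368 W
  P_R3 = (3.838 - 0)²/2200 = 0.006694 W
  P_R4 = (11.86 - 5.625)²/16000 = 0.002428 W
  P_R5 = (3.838 - 5.625)²/47000 = 0.00006794 W
  P_R6 = (0 - 5.625)²/16000 = 0.001977 W
P_total = P_R1 + P_R2 + P_R3 + P_R4 + P_R5 + P_R6 = 0.02515 W

Final answer: 0.02515 W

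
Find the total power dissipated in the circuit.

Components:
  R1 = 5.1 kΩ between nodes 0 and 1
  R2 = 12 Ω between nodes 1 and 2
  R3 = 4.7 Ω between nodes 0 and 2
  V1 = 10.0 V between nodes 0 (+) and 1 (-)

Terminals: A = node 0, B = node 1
Nodal analysis, taking node 1 as the 0 V reference.
Source V1 fixes V_0 = 10 V.
KCL at each unknown node (sum of currents leaving = 0; resistances in Ω):
  Node 2: (V_2 - 0)/12 + (V_2 - 10)/4.7 = 0
Collecting terms: 0.2961 × V_2 = 2.128  =>  V_2 = 7.186 V
Power in each resistor, P = (ΔV)²/R:
  P_R1 = (10 - 0)²/5100 = 0.01961 W
  P_R2 = (0 - 7.186)²/12 = 4.303 W
  P_R3 = (10 - 7.186)²/4.7 = 1.685 W
P_total = P_R1 + P_R2 + P_R3 = 6.008 W

Final answer: 6.008 W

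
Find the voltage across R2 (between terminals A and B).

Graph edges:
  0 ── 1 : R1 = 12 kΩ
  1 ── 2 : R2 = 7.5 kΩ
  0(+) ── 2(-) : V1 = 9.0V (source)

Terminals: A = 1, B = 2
R1 and R2 are in series across V1 (node 0 → node 1 → node 2), and the output A–B is taken across R2, so this is a voltage divider.
Series current: I = V1/(R1 + R2) = 9/(12000 + 7500) = 9/19500 = 0.0004615 A
V_R2 = I × R2 = V1 × R2/(R1 + R2) = 9 × 7500/19500 = 3.462 V

Final answer: 3.462 V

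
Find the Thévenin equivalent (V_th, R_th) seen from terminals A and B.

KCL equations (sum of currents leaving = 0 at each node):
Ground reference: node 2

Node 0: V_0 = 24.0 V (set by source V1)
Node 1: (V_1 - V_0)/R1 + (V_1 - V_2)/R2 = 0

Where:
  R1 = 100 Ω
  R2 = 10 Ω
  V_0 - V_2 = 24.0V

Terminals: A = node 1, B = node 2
Step 1 — V_th is the open-circuit voltage V_A - V_B (nothing connected across the terminals).
Nodal analysis, taking node 2 as the 0 V reference.
Source V1 fixes V_0 = 24 V.
KCL at each unknown node (sum of currents leaving = 0; resistances in Ω):
  Node 1: (V_1 - 24)/100 + (V_1 - 0)/10 = 0
Collecting terms: 0.11 × V_1 = 0.24  =>  V_1 = 2.182 V
V_th = V_1 - V_2 = 2.182 - 0 = 2.182 V
Step 2 — R_th: zero the source — replace V1 by a short circuit (node 2 merges into node 0) — and find the resistance seen between A (node 1) and B (node 0).
Reduce the network between node 1 (A) and node 0 (B) by series/parallel combination:
  Rp1 = R1 ‖ R2 (parallel, both between nodes 0 and 1) = 1/(1/100 + 1/10) = 9.091 Ω
R_th = 9.091 Ω

Final answer: V_th = 2.182 V, R_th = 9.091 Ω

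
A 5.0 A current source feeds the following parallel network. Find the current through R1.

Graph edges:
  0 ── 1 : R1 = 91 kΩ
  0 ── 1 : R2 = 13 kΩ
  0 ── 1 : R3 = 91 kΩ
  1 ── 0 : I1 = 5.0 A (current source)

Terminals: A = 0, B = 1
All resistors sit directly between nodes 0 and 1, so they are in parallel and share one voltage V; the full source current 5 A splits among them.
1/R_par = 1/91000 + 1/13000 + 1/91000 = 0.0000989 S  =>  R_par = 10110 Ω
V = I × R_par = 5 × 10110 = 50560 V
I_R1 = V/R1 = 50560/91000 = 0.5556 A

Final answer: 0.5556 A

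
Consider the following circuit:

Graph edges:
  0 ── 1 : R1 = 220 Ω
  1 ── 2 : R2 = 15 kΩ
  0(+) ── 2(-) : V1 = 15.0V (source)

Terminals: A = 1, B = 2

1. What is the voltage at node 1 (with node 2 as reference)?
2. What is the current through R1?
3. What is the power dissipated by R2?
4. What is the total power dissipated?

Nodal analysis, taking node 2 as the 0 V reference.
Source V1 fixes V_0 = 15 V.
KCL at each unknown node (sum of currents leaving = 0; resistances in Ω):
  Node 1: (V_1 - 15)/220 + (V_1 - 0)/15000 = 0
Collecting terms: 0.004612 × V_1 = 0.06818  =>  V_1 = 14.78 V
Part 1:
  Read off the nodal solution: V_1 = 14.78 V
Part 2:
  I_R1 = (V_0 - V_1)/R1 = (15 - 14.78)/220 = 0.0009855 A
  Magnitude: I_R1 = 0.0009855 A
Part 3:
  I_R2 = (V_1 - V_2)/R2 = (14.78 - 0)/15000 = 0.0009855 A
  P_R2 = I_R2² × R2 = (0.0009855)² × 15000 = 0.01457 W
Part 4:
  Power in each resistor, P = (ΔV)²/R:
    P_R1 = (15 - 14.78)²/220 = 0.0002137 W
    P_R2 = (14.78 - 0)²/15000 = 0.01457 W
  P_total = P_R1 + P_R2 = 0.01478 W

Final answers:
1. V_1 = 14.78 V
2. I_R1 = 0.0009855 A
3. P_R2 = 0.01457 W
4. P_total = 0.01478 W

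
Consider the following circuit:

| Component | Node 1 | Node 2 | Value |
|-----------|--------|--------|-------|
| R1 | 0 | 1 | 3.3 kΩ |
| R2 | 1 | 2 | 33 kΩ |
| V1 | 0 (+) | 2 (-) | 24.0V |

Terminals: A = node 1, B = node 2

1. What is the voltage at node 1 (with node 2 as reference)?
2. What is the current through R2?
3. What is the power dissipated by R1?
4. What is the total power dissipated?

Nodal analysis, taking node 2 as the 0 V reference.
Source V1 fixes V_0 = 24 V.
KCL at each unknown node (sum of currents leaving = 0; resistances in Ω):
  Node 1: (V_1 - 24)/3300 + (V_1 - 0)/33000 = 0
Collecting terms: 0.0003333 × V_1 = 0.007273  =>  V_1 = 21.82 V
Part 1:
  Read off the nodal solution: V_1 = 21.82 V
Part 2:
  I_R2 = (V_1 - V_2)/R2 = (21.82 - 0)/33000 = 0.0006612 A
  Magnitude: I_R2 = 0.0006612 A
Part 3:
  I_R1 = (V_0 - V_1)/R1 = (24 - 21.82)/3300 = 0.0006612 A
  P_R1 = I_R1² × R1 = (0.0006612)² × 3300 = 0.001443 W
Part 4:
  Power in each resistor, P = (ΔV)²/R:
    P_R1 = (24 - 21.82)²/3300 = 0.001443 W
    P_R2 = (21.82 - 0)²/33000 = 0.01443 W
  P_total = P_R1 + P_R2 = 0.01587 W

Final answers:
1. V_1 = 21.82 V
2. I_R2 = 0.0006612 A
3. P_R1 = 0.001443 W
4. P_total = 0.01587 W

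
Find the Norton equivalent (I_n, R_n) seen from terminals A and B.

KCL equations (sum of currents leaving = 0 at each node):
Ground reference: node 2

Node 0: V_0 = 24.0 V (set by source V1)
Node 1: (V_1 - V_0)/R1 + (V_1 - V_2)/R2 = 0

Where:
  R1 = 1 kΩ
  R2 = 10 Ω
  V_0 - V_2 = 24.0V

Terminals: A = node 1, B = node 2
Find the Thévenin equivalent first; then I_n = V_th/R_th and R_n = R_th.
Step 1 — V_th is the open-circuit voltage V_A - V_B (nothing connected across the terminals).
Nodal analysis, taking node 2 as the 0 V reference.
Source V1 fixes V_0 = 24 V.
KCL at each unknown node (sum of currents leaving = 0; resistances in Ω):
  Node 1: (V_1 - 24)/1000 + (V_1 - 0)/10 = 0
Collecting terms: 0.101 × V_1 = 0.024  =>  V_1 = 0.2376 V
V_th = V_1 - V_2 = 0.2376 - 0 = 0.2376 V
Step 2 — R_th: zero the source — replace V1 by a short circuit (node 2 merges into node 0) — and find the resistance seen between A (node 1) and B (node 0).
Reduce the network between node 1 (A) and node 0 (B) by series/parallel combination:
  Rp1 = R1 ‖ R2 (parallel, both between nodes 0 and 1) = 1/(1/1000 + 1/10) = 9.901 Ω
R_th = 9.901 Ω
I_n = V_th/R_th = 0.2376/9.901 = 0.024 A, and R_n = R_th = 9.901 Ω

Final answer: I_n = 0.024 A, R_n = 9.901 Ω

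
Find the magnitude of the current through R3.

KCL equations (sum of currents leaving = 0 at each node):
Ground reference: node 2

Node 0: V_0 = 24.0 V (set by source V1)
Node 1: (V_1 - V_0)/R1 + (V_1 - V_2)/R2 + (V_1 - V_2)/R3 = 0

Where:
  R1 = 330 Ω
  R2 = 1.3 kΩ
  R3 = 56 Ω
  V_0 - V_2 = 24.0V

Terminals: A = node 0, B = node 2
Nodal analysis, taking node 2 as the 0 V reference.
Source V1 fixes V_0 = 24 V.
KCL at each unknown node (sum of currents leaving = 0; resistances in Ω):
  Node 1: (V_1 - 24)/330 + (V_1 - 0)/1300 + (V_1 - 0)/56 = 0
Collecting terms: 0.02166 × V_1 = 0.07273  =>  V_1 = 3.358 V
I_R3 = (V_1 - V_2)/R3 = (3.358 - 0)/56 = 0.05997 A
|I_R3| = 0.05997 A

Final answer: |I_R3| = 0.05997 A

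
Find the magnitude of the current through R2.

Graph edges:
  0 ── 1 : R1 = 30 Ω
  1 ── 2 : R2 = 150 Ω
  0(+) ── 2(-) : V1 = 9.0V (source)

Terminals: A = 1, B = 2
Nodal analysis, taking node 2 as the 0 V reference.
Source V1 fixes V_0 = 9 V.
KCL at each unknown node (sum of currents leaving = 0; resistances in Ω):
  Node 1: (V_1 - 9)/30 + (V_1 - 0)/150 = 0
Collecting terms: 0.04 × V_1 = 0.3  =>  V_1 = 7.5 V
I_R2 = (V_1 - V_2)/R2 = (7.5 - 0)/150 = 0.05 A
|I_R2| = 0.05 A

Final answer: |I_R2| = 0.05 A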